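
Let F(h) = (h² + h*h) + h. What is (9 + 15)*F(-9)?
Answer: 3672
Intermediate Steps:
F(h) = h + 2*h² (F(h) = (h² + h²) + h = 2*h² + h = h + 2*h²)
(9 + 15)*F(-9) = (9 + 15)*(-9*(1 + 2*(-9))) = 24*(-9*(1 - 18)) = 24*(-9*(-17)) = 24*153 = 3672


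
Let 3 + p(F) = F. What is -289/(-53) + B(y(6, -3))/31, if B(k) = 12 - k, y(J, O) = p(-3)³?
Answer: 21043/1643 ≈ 12.808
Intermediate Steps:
p(F) = -3 + F
y(J, O) = -216 (y(J, O) = (-3 - 3)³ = (-6)³ = -216)
-289/(-53) + B(y(6, -3))/31 = -289/(-53) + (12 - 1*(-216))/31 = -289*(-1/53) + (12 + 216)*(1/31) = 289/53 + 228*(1/31) = 289/53 + 228/31 = 21043/1643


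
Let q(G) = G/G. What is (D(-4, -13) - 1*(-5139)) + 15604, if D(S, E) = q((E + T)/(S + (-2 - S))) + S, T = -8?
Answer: 20740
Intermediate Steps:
q(G) = 1
D(S, E) = 1 + S
(D(-4, -13) - 1*(-5139)) + 15604 = ((1 - 4) - 1*(-5139)) + 15604 = (-3 + 5139) + 15604 = 5136 + 15604 = 20740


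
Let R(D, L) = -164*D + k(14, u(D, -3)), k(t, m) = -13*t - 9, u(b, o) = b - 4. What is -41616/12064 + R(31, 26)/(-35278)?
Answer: -21945182/6649903 ≈ -3.3001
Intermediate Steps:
u(b, o) = -4 + b
k(t, m) = -9 - 13*t
R(D, L) = -191 - 164*D (R(D, L) = -164*D + (-9 - 13*14) = -164*D + (-9 - 182) = -164*D - 191 = -191 - 164*D)
-41616/12064 + R(31, 26)/(-35278) = -41616/12064 + (-191 - 164*31)/(-35278) = -41616*1/12064 + (-191 - 5084)*(-1/35278) = -2601/754 - 5275*(-1/35278) = -2601/754 + 5275/35278 = -21945182/6649903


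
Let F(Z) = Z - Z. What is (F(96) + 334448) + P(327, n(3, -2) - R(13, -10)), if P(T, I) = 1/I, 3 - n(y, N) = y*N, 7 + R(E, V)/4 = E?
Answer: 5016719/15 ≈ 3.3445e+5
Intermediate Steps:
R(E, V) = -28 + 4*E
n(y, N) = 3 - N*y (n(y, N) = 3 - y*N = 3 - N*y)
F(Z) = 0
(F(96) + 334448) + P(327, n(3, -2) - R(13, -10)) = (0 + 334448) + 1/((3 - 1*(-2)*3) - (-28 + 4*13)) = 334448 + 1/((3 + 6) - (-28 + 52)) = 334448 + 1/(9 - 1*24) = 334448 + 1/(9 - 24) = 334448 + 1/(-15) = 334448 - 1/15 = 5016719/15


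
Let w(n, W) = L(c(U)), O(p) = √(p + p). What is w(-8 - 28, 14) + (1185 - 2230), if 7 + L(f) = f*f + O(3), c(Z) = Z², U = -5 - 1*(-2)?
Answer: -971 + √6 ≈ -968.55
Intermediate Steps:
U = -3 (U = -5 + 2 = -3)
O(p) = √2*√p (O(p) = √(2*p) = √2*√p)
L(f) = -7 + √6 + f² (L(f) = -7 + (f*f + √2*√3) = -7 + (f² + √6) = -7 + (√6 + f²) = -7 + √6 + f²)
w(n, W) = 74 + √6 (w(n, W) = -7 + √6 + ((-3)²)² = -7 + √6 + 9² = -7 + √6 + 81 = 74 + √6)
w(-8 - 28, 14) + (1185 - 2230) = (74 + √6) + (1185 - 2230) = (74 + √6) - 1045 = -971 + √6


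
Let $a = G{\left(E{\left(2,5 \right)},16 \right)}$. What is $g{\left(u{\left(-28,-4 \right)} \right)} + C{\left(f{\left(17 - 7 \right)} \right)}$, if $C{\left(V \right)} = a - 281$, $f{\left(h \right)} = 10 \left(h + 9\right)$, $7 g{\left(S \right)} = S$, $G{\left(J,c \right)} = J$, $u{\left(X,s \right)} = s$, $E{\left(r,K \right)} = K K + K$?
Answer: $- \frac{1761}{7} \approx -251.57$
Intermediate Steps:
$E{\left(r,K \right)} = K + K^{2}$ ($E{\left(r,K \right)} = K^{2} + K = K + K^{2}$)
$g{\left(S \right)} = \frac{S}{7}$
$a = 30$ ($a = 5 \left(1 + 5\right) = 5 \cdot 6 = 30$)
$f{\left(h \right)} = 90 + 10 h$ ($f{\left(h \right)} = 10 \left(9 + h\right) = 90 + 10 h$)
$C{\left(V \right)} = -251$ ($C{\left(V \right)} = 30 - 281 = -251$)
$g{\left(u{\left(-28,-4 \right)} \right)} + C{\left(f{\left(17 - 7 \right)} \right)} = \frac{1}{7} \left(-4\right) - 251 = - \frac{4}{7} - 251 = - \frac{1761}{7}$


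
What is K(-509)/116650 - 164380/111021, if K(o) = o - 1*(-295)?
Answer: -9599342747/6475299825 ≈ -1.4825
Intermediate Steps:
K(o) = 295 + o (K(o) = o + 295 = 295 + o)
K(-509)/116650 - 164380/111021 = (295 - 509)/116650 - 164380/111021 = -214*1/116650 - 164380*1/111021 = -107/58325 - 164380/111021 = -9599342747/6475299825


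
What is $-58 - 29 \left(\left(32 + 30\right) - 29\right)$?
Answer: $-1015$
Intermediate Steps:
$-58 - 29 \left(\left(32 + 30\right) - 29\right) = -58 - 29 \left(62 - 29\right) = -58 - 957 = -1015$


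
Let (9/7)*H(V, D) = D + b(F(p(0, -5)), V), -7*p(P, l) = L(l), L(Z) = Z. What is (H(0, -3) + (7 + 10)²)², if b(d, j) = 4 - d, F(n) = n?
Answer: 6775609/81 ≈ 83650.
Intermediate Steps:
p(P, l) = -l/7
H(V, D) = 23/9 + 7*D/9 (H(V, D) = 7*(D + (4 - (-1)*(-5)/7))/9 = 7*(D + (4 - 1*5/7))/9 = 7*(D + (4 - 5/7))/9 = 7*(D + 23/7)/9 = 7*(23/7 + D)/9 = 23/9 + 7*D/9)
(H(0, -3) + (7 + 10)²)² = ((23/9 + (7/9)*(-3)) + (7 + 10)²)² = ((23/9 - 7/3) + 17²)² = (2/9 + 289)² = (2603/9)² = 6775609/81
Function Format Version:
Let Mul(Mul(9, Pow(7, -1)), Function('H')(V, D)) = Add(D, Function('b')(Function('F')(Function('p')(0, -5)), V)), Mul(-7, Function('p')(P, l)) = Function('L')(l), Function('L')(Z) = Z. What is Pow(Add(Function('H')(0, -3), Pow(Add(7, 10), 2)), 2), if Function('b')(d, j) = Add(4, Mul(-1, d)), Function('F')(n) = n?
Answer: Rational(6775609, 81) ≈ 83650.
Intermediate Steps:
Function('p')(P, l) = Mul(Rational(-1, 7), l)
Function('H')(V, D) = Add(Rational(23, 9), Mul(Rational(7, 9), D)) (Function('H')(V, D) = Mul(Rational(7, 9), Add(D, Add(4, Mul(-1, Mul(Rational(-1, 7), -5))))) = Mul(Rational(7, 9), Add(D, Add(4, Mul(-1, Rational(5, 7))))) = Mul(Rational(7, 9), Add(D, Add(4, Rational(-5, 7)))) = Mul(Rational(7, 9), Add(D, Rational(23, 7))) = Mul(Rational(7, 9), Add(Rational(23, 7), D)) = Add(Rational(23, 9), Mul(Rational(7, 9), D)))
Pow(Add(Function('H')(0, -3), Pow(Add(7, 10), 2)), 2) = Pow(Add(Add(Rational(23, 9), Mul(Rational(7, 9), -3)), Pow(Add(7, 10), 2)), 2) = Pow(Add(Add(Rational(23, 9), Rational(-7, 3)), Pow(17, 2)), 2) = Pow(Add(Rational(2, 9), 289), 2) = Pow(Rational(2603, 9), 2) = Rational(6775609, 81)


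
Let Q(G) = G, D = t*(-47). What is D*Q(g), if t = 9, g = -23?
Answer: 9729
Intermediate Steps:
D = -423 (D = 9*(-47) = -423)
D*Q(g) = -423*(-23) = 9729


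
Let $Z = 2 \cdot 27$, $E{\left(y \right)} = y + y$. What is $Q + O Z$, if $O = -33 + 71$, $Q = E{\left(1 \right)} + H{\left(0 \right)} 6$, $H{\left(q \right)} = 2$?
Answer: $2066$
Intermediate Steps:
$E{\left(y \right)} = 2 y$
$Z = 54$
$Q = 14$ ($Q = 2 \cdot 1 + 2 \cdot 6 = 2 + 12 = 14$)
$O = 38$
$Q + O Z = 14 + 38 \cdot 54 = 14 + 2052 = 2066$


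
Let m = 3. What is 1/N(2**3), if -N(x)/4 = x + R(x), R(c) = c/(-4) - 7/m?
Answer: -3/44 ≈ -0.068182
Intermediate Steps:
R(c) = -7/3 - c/4 (R(c) = c/(-4) - 7/3 = c*(-1/4) - 7*1/3 = -c/4 - 7/3 = -7/3 - c/4)
N(x) = 28/3 - 3*x (N(x) = -4*(x + (-7/3 - x/4)) = -4*(-7/3 + 3*x/4) = 28/3 - 3*x)
1/N(2**3) = 1/(28/3 - 3*2**3) = 1/(28/3 - 3*8) = 1/(28/3 - 24) = 1/(-44/3) = -3/44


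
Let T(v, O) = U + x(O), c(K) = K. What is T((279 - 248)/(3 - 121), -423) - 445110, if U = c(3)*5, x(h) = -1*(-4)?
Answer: -445091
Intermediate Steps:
x(h) = 4
U = 15 (U = 3*5 = 15)
T(v, O) = 19 (T(v, O) = 15 + 4 = 19)
T((279 - 248)/(3 - 121), -423) - 445110 = 19 - 445110 = -445091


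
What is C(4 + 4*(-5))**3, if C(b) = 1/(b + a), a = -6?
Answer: -1/10648 ≈ -9.3914e-5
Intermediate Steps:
C(b) = 1/(-6 + b) (C(b) = 1/(b - 6) = 1/(-6 + b))
C(4 + 4*(-5))**3 = (1/(-6 + (4 + 4*(-5))))**3 = (1/(-6 + (4 - 20)))**3 = (1/(-6 - 16))**3 = (1/(-22))**3 = (-1/22)**3 = -1/10648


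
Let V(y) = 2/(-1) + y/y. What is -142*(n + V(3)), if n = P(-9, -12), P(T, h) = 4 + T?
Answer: 852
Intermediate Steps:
n = -5 (n = 4 - 9 = -5)
V(y) = -1 (V(y) = 2*(-1) + 1 = -2 + 1 = -1)
-142*(n + V(3)) = -142*(-5 - 1) = -142*(-6) = 852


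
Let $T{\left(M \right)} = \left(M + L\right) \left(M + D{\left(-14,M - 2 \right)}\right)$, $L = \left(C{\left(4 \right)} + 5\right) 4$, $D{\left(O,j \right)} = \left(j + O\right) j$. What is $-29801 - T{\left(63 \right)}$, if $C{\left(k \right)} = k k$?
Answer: $-460511$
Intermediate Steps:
$D{\left(O,j \right)} = j \left(O + j\right)$ ($D{\left(O,j \right)} = \left(O + j\right) j = j \left(O + j\right)$)
$C{\left(k \right)} = k^{2}$
$L = 84$ ($L = \left(4^{2} + 5\right) 4 = \left(16 + 5\right) 4 = 21 \cdot 4 = 84$)
$T{\left(M \right)} = \left(84 + M\right) \left(M + \left(-16 + M\right) \left(-2 + M\right)\right)$ ($T{\left(M \right)} = \left(M + 84\right) \left(M + \left(M - 2\right) \left(-14 + \left(M - 2\right)\right)\right) = \left(84 + M\right) \left(M + \left(-2 + M\right) \left(-14 + \left(-2 + M\right)\right)\right) = \left(84 + M\right) \left(M + \left(-2 + M\right) \left(-16 + M\right)\right) = \left(84 + M\right) \left(M + \left(-16 + M\right) \left(-2 + M\right)\right)$)
$-29801 - T{\left(63 \right)} = -29801 - \left(2688 + 63^{3} - 87948 + 67 \cdot 63^{2}\right) = -29801 - \left(2688 + 250047 - 87948 + 67 \cdot 3969\right) = -29801 - \left(2688 + 250047 - 87948 + 265923\right) = -29801 - 430710 = -460511$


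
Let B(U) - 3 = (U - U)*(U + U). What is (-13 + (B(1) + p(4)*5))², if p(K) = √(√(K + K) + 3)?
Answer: 25*(2 - √(3 + 2*√2))² ≈ 4.2893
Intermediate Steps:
p(K) = √(3 + √2*√K) (p(K) = √(√(2*K) + 3) = √(√2*√K + 3) = √(3 + √2*√K))
B(U) = 3 (B(U) = 3 + (U - U)*(U + U) = 3 + 0*(2*U) = 3 + 0 = 3)
(-13 + (B(1) + p(4)*5))² = (-13 + (3 + √(3 + √2*√4)*5))² = (-13 + (3 + √(3 + √2*2)*5))² = (-13 + (3 + √(3 + 2*√2)*5))² = (-13 + (3 + 5*√(3 + 2*√2)))² = (-10 + 5*√(3 + 2*√2))²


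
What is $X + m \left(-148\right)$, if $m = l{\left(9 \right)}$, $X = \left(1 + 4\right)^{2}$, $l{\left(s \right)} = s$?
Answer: $-1307$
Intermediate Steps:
$X = 25$ ($X = 5^{2} = 25$)
$m = 9$
$X + m \left(-148\right) = 25 + 9 \left(-148\right) = 25 - 1332 = -1307$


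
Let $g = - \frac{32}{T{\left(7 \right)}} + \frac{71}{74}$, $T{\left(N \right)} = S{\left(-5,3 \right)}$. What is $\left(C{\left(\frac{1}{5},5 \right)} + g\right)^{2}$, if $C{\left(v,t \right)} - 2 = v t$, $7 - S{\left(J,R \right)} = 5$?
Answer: $\frac{793881}{5476} \approx 144.97$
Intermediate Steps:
$S{\left(J,R \right)} = 2$ ($S{\left(J,R \right)} = 7 - 5 = 2$)
$T{\left(N \right)} = 2$
$g = - \frac{1113}{74}$ ($g = - \frac{32}{2} + \frac{71}{74} = \left(-32\right) \frac{1}{2} + 71 \cdot \frac{1}{74} = -16 + \frac{71}{74} = - \frac{1113}{74} \approx -15.041$)
$C{\left(v,t \right)} = 2 + t v$ ($C{\left(v,t \right)} = 2 + v t = 2 + t v$)
$\left(C{\left(\frac{1}{5},5 \right)} + g\right)^{2} = \left(\left(2 + \frac{5}{5}\right) - \frac{1113}{74}\right)^{2} = \left(\left(2 + 5 \cdot \frac{1}{5}\right) - \frac{1113}{74}\right)^{2} = \left(\left(2 + 1\right) - \frac{1113}{74}\right)^{2} = \left(3 - \frac{1113}{74}\right)^{2} = \left(- \frac{891}{74}\right)^{2} = \frac{793881}{5476}$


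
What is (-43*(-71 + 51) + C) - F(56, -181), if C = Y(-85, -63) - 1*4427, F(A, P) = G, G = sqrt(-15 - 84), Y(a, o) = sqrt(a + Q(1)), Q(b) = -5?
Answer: -3567 - 3*I*sqrt(11) + 3*I*sqrt(10) ≈ -3567.0 - 0.46304*I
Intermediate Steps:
Y(a, o) = sqrt(-5 + a) (Y(a, o) = sqrt(a - 5) = sqrt(-5 + a))
G = 3*I*sqrt(11) (G = sqrt(-99) = 3*I*sqrt(11) ≈ 9.9499*I)
F(A, P) = 3*I*sqrt(11)
C = -4427 + 3*I*sqrt(10) (C = sqrt(-5 - 85) - 1*4427 = sqrt(-90) - 4427 = 3*I*sqrt(10) - 4427 = -4427 + 3*I*sqrt(10) ≈ -4427.0 + 9.4868*I)
(-43*(-71 + 51) + C) - F(56, -181) = (-43*(-71 + 51) + (-4427 + 3*I*sqrt(10))) - 3*I*sqrt(11) = (-43*(-20) + (-4427 + 3*I*sqrt(10))) - 3*I*sqrt(11) = (860 + (-4427 + 3*I*sqrt(10))) - 3*I*sqrt(11) = (-3567 + 3*I*sqrt(10)) - 3*I*sqrt(11) = -3567 - 3*I*sqrt(11) + 3*I*sqrt(10)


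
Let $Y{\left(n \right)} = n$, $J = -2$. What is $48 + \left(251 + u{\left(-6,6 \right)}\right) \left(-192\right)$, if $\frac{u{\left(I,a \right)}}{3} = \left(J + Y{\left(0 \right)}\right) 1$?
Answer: $-46992$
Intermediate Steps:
$u{\left(I,a \right)} = -6$ ($u{\left(I,a \right)} = 3 \left(-2 + 0\right) 1 = 3 \left(\left(-2\right) 1\right) = 3 \left(-2\right) = -6$)
$48 + \left(251 + u{\left(-6,6 \right)}\right) \left(-192\right) = 48 + \left(251 - 6\right) \left(-192\right) = 48 + 245 \left(-192\right) = 48 - 47040 = -46992$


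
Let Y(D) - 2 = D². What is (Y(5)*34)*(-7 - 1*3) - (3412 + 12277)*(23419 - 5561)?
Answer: -280183342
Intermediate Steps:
Y(D) = 2 + D²
(Y(5)*34)*(-7 - 1*3) - (3412 + 12277)*(23419 - 5561) = ((2 + 5²)*34)*(-7 - 1*3) - (3412 + 12277)*(23419 - 5561) = ((2 + 25)*34)*(-7 - 3) - 15689*17858 = (27*34)*(-10) - 1*280174162 = 918*(-10) - 280174162 = -9180 - 280174162 = -280183342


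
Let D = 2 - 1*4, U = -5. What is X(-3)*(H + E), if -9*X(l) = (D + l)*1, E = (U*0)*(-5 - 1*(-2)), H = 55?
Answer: 275/9 ≈ 30.556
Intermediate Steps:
D = -2 (D = 2 - 4 = -2)
E = 0 (E = (-5*0)*(-5 - 1*(-2)) = 0*(-5 + 2) = 0*(-3) = 0)
X(l) = 2/9 - l/9 (X(l) = -(-2 + l)/9 = 2/9 - l/9)
X(-3)*(H + E) = (2/9 - ⅑*(-3))*(55 + 0) = (2/9 + ⅓)*55 = (5/9)*55 = 275/9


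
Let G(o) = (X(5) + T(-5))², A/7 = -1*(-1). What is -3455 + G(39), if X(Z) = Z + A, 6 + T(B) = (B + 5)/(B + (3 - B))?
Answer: -3419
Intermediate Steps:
A = 7 (A = 7*(-1*(-1)) = 7*1 = 7)
T(B) = -13/3 + B/3 (T(B) = -6 + (B + 5)/(B + (3 - B)) = -6 + (5 + B)/3 = -6 + (5 + B)*(⅓) = -6 + (5/3 + B/3) = -13/3 + B/3)
X(Z) = 7 + Z (X(Z) = Z + 7 = 7 + Z)
G(o) = 36 (G(o) = ((7 + 5) + (-13/3 + (⅓)*(-5)))² = (12 + (-13/3 - 5/3))² = (12 - 6)² = 6² = 36)
-3455 + G(39) = -3455 + 36 = -3419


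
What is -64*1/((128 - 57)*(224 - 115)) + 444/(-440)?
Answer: -866069/851290 ≈ -1.0174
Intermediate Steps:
-64*1/((128 - 57)*(224 - 115)) + 444/(-440) = -64/(109*71) + 444*(-1/440) = -64/7739 - 111/110 = -866069/851290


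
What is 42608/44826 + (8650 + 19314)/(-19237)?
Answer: -216932084/431158881 ≈ -0.50314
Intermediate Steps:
42608/44826 + (8650 + 19314)/(-19237) = 42608*(1/44826) + 27964*(-1/19237) = 21304/22413 - 27964/19237 = -216932084/431158881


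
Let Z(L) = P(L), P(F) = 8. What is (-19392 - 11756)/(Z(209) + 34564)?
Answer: -7787/8643 ≈ -0.90096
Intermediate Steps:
Z(L) = 8
(-19392 - 11756)/(Z(209) + 34564) = (-19392 - 11756)/(8 + 34564) = -31148/34572 = -31148*1/34572 = -7787/8643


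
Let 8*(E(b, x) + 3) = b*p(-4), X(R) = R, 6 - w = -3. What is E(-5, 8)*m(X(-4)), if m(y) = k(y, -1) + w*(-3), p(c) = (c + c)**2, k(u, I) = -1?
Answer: 1204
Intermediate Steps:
w = 9 (w = 6 - 1*(-3) = 6 + 3 = 9)
p(c) = 4*c**2 (p(c) = (2*c)**2 = 4*c**2)
E(b, x) = -3 + 8*b (E(b, x) = -3 + (b*(4*(-4)**2))/8 = -3 + (b*(4*16))/8 = -3 + (b*64)/8 = -3 + (64*b)/8 = -3 + 8*b)
m(y) = -28 (m(y) = -1 + 9*(-3) = -1 - 27 = -28)
E(-5, 8)*m(X(-4)) = (-3 + 8*(-5))*(-28) = (-3 - 40)*(-28) = -43*(-28) = 1204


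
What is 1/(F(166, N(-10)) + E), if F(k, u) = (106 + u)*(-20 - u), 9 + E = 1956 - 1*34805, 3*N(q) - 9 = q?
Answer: -9/314425 ≈ -2.8624e-5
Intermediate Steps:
N(q) = 3 + q/3
E = -32858 (E = -9 + (1956 - 1*34805) = -9 + (1956 - 34805) = -9 - 32849 = -32858)
F(k, u) = (-20 - u)*(106 + u)
1/(F(166, N(-10)) + E) = 1/((-2120 - (3 + (1/3)*(-10))**2 - 126*(3 + (1/3)*(-10))) - 32858) = 1/((-2120 - (3 - 10/3)**2 - 126*(3 - 10/3)) - 32858) = 1/((-2120 - (-1/3)**2 - 126*(-1/3)) - 32858) = 1/((-2120 - 1*1/9 + 42) - 32858) = 1/((-2120 - 1/9 + 42) - 32858) = 1/(-18703/9 - 32858) = 1/(-314425/9) = -9/314425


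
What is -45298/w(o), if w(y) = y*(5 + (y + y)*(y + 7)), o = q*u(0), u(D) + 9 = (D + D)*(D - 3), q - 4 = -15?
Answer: -4118/188937 ≈ -0.021796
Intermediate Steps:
q = -11 (q = 4 - 15 = -11)
u(D) = -9 + 2*D*(-3 + D) (u(D) = -9 + (D + D)*(D - 3) = -9 + (2*D)*(-3 + D) = -9 + 2*D*(-3 + D))
o = 99 (o = -11*(-9 - 6*0 + 2*0**2) = -11*(-9 + 0 + 2*0) = -11*(-9 + 0 + 0) = -11*(-9) = 99)
w(y) = y*(5 + 2*y*(7 + y)) (w(y) = y*(5 + (2*y)*(7 + y)) = y*(5 + 2*y*(7 + y)))
-45298/w(o) = -45298*1/(99*(5 + 2*99**2 + 14*99)) = -45298*1/(99*(5 + 2*9801 + 1386)) = -45298*1/(99*(5 + 19602 + 1386)) = -45298/(99*20993) = -45298/2078307 = -45298*1/2078307 = -4118/188937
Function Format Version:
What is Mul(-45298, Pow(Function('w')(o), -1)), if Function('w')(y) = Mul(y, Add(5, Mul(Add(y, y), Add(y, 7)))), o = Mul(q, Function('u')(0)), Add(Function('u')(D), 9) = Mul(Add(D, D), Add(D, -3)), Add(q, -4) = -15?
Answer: Rational(-4118, 188937) ≈ -0.021796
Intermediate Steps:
q = -11 (q = Add(4, -15) = -11)
Function('u')(D) = Add(-9, Mul(2, D, Add(-3, D))) (Function('u')(D) = Add(-9, Mul(Add(D, D), Add(D, -3))) = Add(-9, Mul(Mul(2, D), Add(-3, D))) = Add(-9, Mul(2, D, Add(-3, D))))
o = 99 (o = Mul(-11, Add(-9, Mul(-6, 0), Mul(2, Pow(0, 2)))) = Mul(-11, Add(-9, 0, Mul(2, 0))) = Mul(-11, Add(-9, 0, 0)) = Mul(-11, -9) = 99)
Function('w')(y) = Mul(y, Add(5, Mul(2, y, Add(7, y)))) (Function('w')(y) = Mul(y, Add(5, Mul(Mul(2, y), Add(7, y)))) = Mul(y, Add(5, Mul(2, y, Add(7, y)))))
Mul(-45298, Pow(Function('w')(o), -1)) = Mul(-45298, Pow(Mul(99, Add(5, Mul(2, Pow(99, 2)), Mul(14, 99))), -1)) = Mul(-45298, Pow(Mul(99, Add(5, Mul(2, 9801), 1386)), -1)) = Mul(-45298, Pow(Mul(99, Add(5, 19602, 1386)), -1)) = Mul(-45298, Pow(Mul(99, 20993), -1)) = Mul(-45298, Pow(2078307, -1)) = Mul(-45298, Rational(1, 2078307)) = Rational(-4118, 188937)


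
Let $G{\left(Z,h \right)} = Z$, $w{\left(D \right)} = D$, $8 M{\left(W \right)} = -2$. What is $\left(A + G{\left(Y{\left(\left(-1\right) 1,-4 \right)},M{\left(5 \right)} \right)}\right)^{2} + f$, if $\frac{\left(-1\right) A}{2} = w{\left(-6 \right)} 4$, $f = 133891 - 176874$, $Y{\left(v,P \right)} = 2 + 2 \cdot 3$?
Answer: $-39847$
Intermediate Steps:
$M{\left(W \right)} = - \frac{1}{4}$ ($M{\left(W \right)} = \frac{1}{8} \left(-2\right) = - \frac{1}{4}$)
$Y{\left(v,P \right)} = 8$ ($Y{\left(v,P \right)} = 2 + 6 = 8$)
$f = -42983$
$A = 48$ ($A = - 2 \left(\left(-6\right) 4\right) = \left(-2\right) \left(-24\right) = 48$)
$\left(A + G{\left(Y{\left(\left(-1\right) 1,-4 \right)},M{\left(5 \right)} \right)}\right)^{2} + f = \left(48 + 8\right)^{2} - 42983 = 56^{2} - 42983 = 3136 - 42983 = -39847$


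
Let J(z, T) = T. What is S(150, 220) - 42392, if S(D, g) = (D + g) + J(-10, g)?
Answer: -41802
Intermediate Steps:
S(D, g) = D + 2*g (S(D, g) = (D + g) + g = D + 2*g)
S(150, 220) - 42392 = (150 + 2*220) - 42392 = (150 + 440) - 42392 = 590 - 42392 = -41802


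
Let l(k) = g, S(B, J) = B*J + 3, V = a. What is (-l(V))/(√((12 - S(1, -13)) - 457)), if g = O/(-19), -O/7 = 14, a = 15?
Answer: 98*I*√435/8265 ≈ 0.2473*I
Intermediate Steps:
O = -98 (O = -7*14 = -98)
V = 15
S(B, J) = 3 + B*J
g = 98/19 (g = -98/(-19) = -98*(-1/19) = 98/19 ≈ 5.1579)
l(k) = 98/19
(-l(V))/(√((12 - S(1, -13)) - 457)) = (-1*98/19)/(√((12 - (3 + 1*(-13))) - 457)) = -98/(19*√((12 - (3 - 13)) - 457)) = -98/(19*√((12 - 1*(-10)) - 457)) = -98/(19*√((12 + 10) - 457)) = -98/(19*√(22 - 457)) = -98*(-I*√435/435)/19 = -(-98)*I*√435/8265 = 98*I*√435/8265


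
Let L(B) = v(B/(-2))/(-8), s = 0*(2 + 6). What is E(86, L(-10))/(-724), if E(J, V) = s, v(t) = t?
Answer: 0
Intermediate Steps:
s = 0 (s = 0*8 = 0)
L(B) = B/16 (L(B) = (B/(-2))/(-8) = (B*(-½))*(-⅛) = -B/2*(-⅛) = B/16)
E(J, V) = 0
E(86, L(-10))/(-724) = 0/(-724) = 0*(-1/724) = 0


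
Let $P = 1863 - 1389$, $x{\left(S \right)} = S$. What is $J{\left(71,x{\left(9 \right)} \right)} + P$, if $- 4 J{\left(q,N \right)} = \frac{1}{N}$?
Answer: $\frac{17063}{36} \approx 473.97$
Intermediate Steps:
$J{\left(q,N \right)} = - \frac{1}{4 N}$
$P = 474$
$J{\left(71,x{\left(9 \right)} \right)} + P = - \frac{1}{4 \cdot 9} + 474 = \left(- \frac{1}{4}\right) \frac{1}{9} + 474 = - \frac{1}{36} + 474 = \frac{17063}{36}$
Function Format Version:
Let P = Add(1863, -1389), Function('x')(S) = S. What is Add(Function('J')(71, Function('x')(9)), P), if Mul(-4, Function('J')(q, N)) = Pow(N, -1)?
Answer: Rational(17063, 36) ≈ 473.97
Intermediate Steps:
Function('J')(q, N) = Mul(Rational(-1, 4), Pow(N, -1))
P = 474
Add(Function('J')(71, Function('x')(9)), P) = Add(Mul(Rational(-1, 4), Pow(9, -1)), 474) = Add(Mul(Rational(-1, 4), Rational(1, 9)), 474) = Add(Rational(-1, 36), 474) = Rational(17063, 36)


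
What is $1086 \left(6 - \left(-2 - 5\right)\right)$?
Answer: $14118$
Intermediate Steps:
$1086 \left(6 - \left(-2 - 5\right)\right) = 1086 \left(6 - -7\right) = 1086 \left(6 + 7\right) = 1086 \cdot 13 = 14118$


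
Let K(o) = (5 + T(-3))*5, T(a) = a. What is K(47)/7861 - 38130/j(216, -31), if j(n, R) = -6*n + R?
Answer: 299753200/10431547 ≈ 28.735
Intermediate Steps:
j(n, R) = R - 6*n
K(o) = 10 (K(o) = (5 - 3)*5 = 2*5 = 10)
K(47)/7861 - 38130/j(216, -31) = 10/7861 - 38130/(-31 - 6*216) = 10*(1/7861) - 38130/(-31 - 1296) = 10/7861 - 38130/(-1327) = 10/7861 - 38130*(-1/1327) = 10/7861 + 38130/1327 = 299753200/10431547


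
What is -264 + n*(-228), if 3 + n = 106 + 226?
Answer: -75276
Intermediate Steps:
n = 329 (n = -3 + (106 + 226) = -3 + 332 = 329)
-264 + n*(-228) = -264 + 329*(-228) = -264 - 75012 = -75276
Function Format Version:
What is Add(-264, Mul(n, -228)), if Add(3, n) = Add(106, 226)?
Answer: -75276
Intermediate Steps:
n = 329 (n = Add(-3, Add(106, 226)) = Add(-3, 332) = 329)
Add(-264, Mul(n, -228)) = Add(-264, Mul(329, -228)) = Add(-264, -75012) = -75276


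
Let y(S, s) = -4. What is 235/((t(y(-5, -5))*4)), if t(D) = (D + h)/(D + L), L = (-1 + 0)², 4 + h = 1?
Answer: 705/28 ≈ 25.179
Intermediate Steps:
h = -3 (h = -4 + 1 = -3)
L = 1 (L = (-1)² = 1)
t(D) = (-3 + D)/(1 + D) (t(D) = (D - 3)/(D + 1) = (-3 + D)/(1 + D))
235/((t(y(-5, -5))*4)) = 235/((((-3 - 4)/(1 - 4))*4)) = 235/(((-7/(-3))*4)) = 235/((-⅓*(-7)*4)) = 235/(((7/3)*4)) = 235/(28/3) = 235*(3/28) = 705/28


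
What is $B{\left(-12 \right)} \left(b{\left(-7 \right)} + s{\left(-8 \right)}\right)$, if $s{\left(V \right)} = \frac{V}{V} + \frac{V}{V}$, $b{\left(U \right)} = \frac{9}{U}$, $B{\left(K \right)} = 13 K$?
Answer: $- \frac{780}{7} \approx -111.43$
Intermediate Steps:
$s{\left(V \right)} = 2$ ($s{\left(V \right)} = 1 + 1 = 2$)
$B{\left(-12 \right)} \left(b{\left(-7 \right)} + s{\left(-8 \right)}\right) = 13 \left(-12\right) \left(\frac{9}{-7} + 2\right) = - 156 \left(9 \left(- \frac{1}{7}\right) + 2\right) = - 156 \left(- \frac{9}{7} + 2\right) = \left(-156\right) \frac{5}{7} = - \frac{780}{7}$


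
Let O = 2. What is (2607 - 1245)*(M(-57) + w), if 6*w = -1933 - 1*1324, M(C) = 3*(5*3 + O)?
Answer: -669877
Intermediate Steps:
M(C) = 51 (M(C) = 3*(5*3 + 2) = 3*(15 + 2) = 3*17 = 51)
w = -3257/6 (w = (-1933 - 1*1324)/6 = (-1933 - 1324)/6 = (⅙)*(-3257) = -3257/6 ≈ -542.83)
(2607 - 1245)*(M(-57) + w) = (2607 - 1245)*(51 - 3257/6) = 1362*(-2951/6) = -669877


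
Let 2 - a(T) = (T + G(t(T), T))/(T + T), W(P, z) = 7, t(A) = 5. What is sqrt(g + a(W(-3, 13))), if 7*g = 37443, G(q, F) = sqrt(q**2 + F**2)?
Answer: sqrt(1048698 - 14*sqrt(74))/14 ≈ 73.143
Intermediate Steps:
G(q, F) = sqrt(F**2 + q**2)
g = 5349 (g = (1/7)*37443 = 5349)
a(T) = 2 - (T + sqrt(25 + T**2))/(2*T) (a(T) = 2 - (T + sqrt(T**2 + 5**2))/(T + T) = 2 - (T + sqrt(T**2 + 25))/(2*T) = 2 - (T + sqrt(25 + T**2))*1/(2*T) = 2 - (T + sqrt(25 + T**2))/(2*T))
sqrt(g + a(W(-3, 13))) = sqrt(5349 + (1/2)*(-sqrt(25 + 7**2) + 3*7)/7) = sqrt(5349 + (1/2)*(1/7)*(-sqrt(25 + 49) + 21)) = sqrt(5349 + (1/2)*(1/7)*(-sqrt(74) + 21)) = sqrt(5349 + (1/2)*(1/7)*(21 - sqrt(74))) = sqrt(5349 + (3/2 - sqrt(74)/14)) = sqrt(10701/2 - sqrt(74)/14)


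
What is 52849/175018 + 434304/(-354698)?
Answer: -28632791435/31039267282 ≈ -0.92247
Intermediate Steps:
52849/175018 + 434304/(-354698) = 52849*(1/175018) + 434304*(-1/354698) = 52849/175018 - 217152/177349 = -28632791435/31039267282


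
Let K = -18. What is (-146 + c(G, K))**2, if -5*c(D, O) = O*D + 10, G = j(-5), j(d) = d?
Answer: 27556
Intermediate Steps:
G = -5
c(D, O) = -2 - D*O/5 (c(D, O) = -(O*D + 10)/5 = -(D*O + 10)/5 = -(10 + D*O)/5 = -2 - D*O/5)
(-146 + c(G, K))**2 = (-146 + (-2 - 1/5*(-5)*(-18)))**2 = (-146 + (-2 - 18))**2 = (-146 - 20)**2 = (-166)**2 = 27556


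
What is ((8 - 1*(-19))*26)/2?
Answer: 351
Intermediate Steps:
((8 - 1*(-19))*26)/2 = ((8 + 19)*26)*(1/2) = (27*26)*(1/2) = 702*(1/2) = 351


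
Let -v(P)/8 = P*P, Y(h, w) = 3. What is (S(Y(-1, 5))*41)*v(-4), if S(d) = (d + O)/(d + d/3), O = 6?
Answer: -11808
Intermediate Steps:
S(d) = 3*(6 + d)/(4*d) (S(d) = (d + 6)/(d + d/3) = (6 + d)/(d + d*(⅓)) = (6 + d)/(d + d/3) = (6 + d)/((4*d/3)) = (6 + d)*(3/(4*d)) = 3*(6 + d)/(4*d))
v(P) = -8*P² (v(P) = -8*P*P = -8*P²)
(S(Y(-1, 5))*41)*v(-4) = (((¾)*(6 + 3)/3)*41)*(-8*(-4)²) = (((¾)*(⅓)*9)*41)*(-8*16) = ((9/4)*41)*(-128) = (369/4)*(-128) = -11808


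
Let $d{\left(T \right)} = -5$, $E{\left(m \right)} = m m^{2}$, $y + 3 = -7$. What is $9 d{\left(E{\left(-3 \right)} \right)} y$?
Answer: $450$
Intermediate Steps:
$y = -10$ ($y = -3 - 7 = -10$)
$E{\left(m \right)} = m^{3}$
$9 d{\left(E{\left(-3 \right)} \right)} y = 9 \left(-5\right) \left(-10\right) = \left(-45\right) \left(-10\right) = 450$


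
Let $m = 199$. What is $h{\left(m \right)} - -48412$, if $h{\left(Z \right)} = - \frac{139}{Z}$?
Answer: $\frac{9633849}{199} \approx 48411.0$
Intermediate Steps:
$h{\left(m \right)} - -48412 = - \frac{139}{199} - -48412 = \left(-139\right) \frac{1}{199} + 48412 = - \frac{139}{199} + 48412 = \frac{9633849}{199}$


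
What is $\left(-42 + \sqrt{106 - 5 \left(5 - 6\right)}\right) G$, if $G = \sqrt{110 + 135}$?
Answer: $7 \sqrt{5} \left(-42 + \sqrt{111}\right) \approx -492.5$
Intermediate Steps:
$G = 7 \sqrt{5}$ ($G = \sqrt{245} = 7 \sqrt{5} \approx 15.652$)
$\left(-42 + \sqrt{106 - 5 \left(5 - 6\right)}\right) G = \left(-42 + \sqrt{106 - 5 \left(5 - 6\right)}\right) 7 \sqrt{5} = \left(-42 + \sqrt{106 - -5}\right) 7 \sqrt{5} = \left(-42 + \sqrt{106 + 5}\right) 7 \sqrt{5} = \left(-42 + \sqrt{111}\right) 7 \sqrt{5} = 7 \sqrt{5} \left(-42 + \sqrt{111}\right)$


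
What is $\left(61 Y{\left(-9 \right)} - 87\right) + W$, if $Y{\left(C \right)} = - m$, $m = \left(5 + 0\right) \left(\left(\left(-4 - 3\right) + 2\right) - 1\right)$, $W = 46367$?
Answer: $48110$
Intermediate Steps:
$m = -30$ ($m = 5 \left(\left(-7 + 2\right) - 1\right) = 5 \left(-5 - 1\right) = 5 \left(-6\right) = -30$)
$Y{\left(C \right)} = 30$ ($Y{\left(C \right)} = \left(-1\right) \left(-30\right) = 30$)
$\left(61 Y{\left(-9 \right)} - 87\right) + W = \left(61 \cdot 30 - 87\right) + 46367 = \left(1830 - 87\right) + 46367 = 1743 + 46367 = 48110$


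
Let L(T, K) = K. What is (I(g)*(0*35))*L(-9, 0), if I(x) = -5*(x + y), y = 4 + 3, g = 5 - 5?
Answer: 0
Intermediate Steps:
g = 0
y = 7
I(x) = -35 - 5*x (I(x) = -5*(x + 7) = -5*(7 + x) = -35 - 5*x)
(I(g)*(0*35))*L(-9, 0) = ((-35 - 5*0)*(0*35))*0 = ((-35 + 0)*0)*0 = -35*0*0 = 0*0 = 0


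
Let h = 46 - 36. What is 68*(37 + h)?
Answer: 3196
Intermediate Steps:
h = 10
68*(37 + h) = 68*(37 + 10) = 68*47 = 3196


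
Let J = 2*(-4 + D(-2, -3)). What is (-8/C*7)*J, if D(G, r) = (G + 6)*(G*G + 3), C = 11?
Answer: -2688/11 ≈ -244.36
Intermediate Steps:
D(G, r) = (3 + G**2)*(6 + G) (D(G, r) = (6 + G)*(G**2 + 3) = (6 + G)*(3 + G**2) = (3 + G**2)*(6 + G))
J = 48 (J = 2*(-4 + (18 + (-2)**3 + 3*(-2) + 6*(-2)**2)) = 2*(-4 + (18 - 8 - 6 + 6*4)) = 2*(-4 + (18 - 8 - 6 + 24)) = 2*(-4 + 28) = 2*24 = 48)
(-8/C*7)*J = (-8/11*7)*48 = (-8*1/11*7)*48 = -8/11*7*48 = -56/11*48 = -2688/11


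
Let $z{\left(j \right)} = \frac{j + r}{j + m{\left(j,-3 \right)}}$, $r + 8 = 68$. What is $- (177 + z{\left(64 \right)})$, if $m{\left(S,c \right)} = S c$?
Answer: $- \frac{5633}{32} \approx -176.03$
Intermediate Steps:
$r = 60$ ($r = -8 + 68 = 60$)
$z{\left(j \right)} = - \frac{60 + j}{2 j}$ ($z{\left(j \right)} = \frac{j + 60}{j + j \left(-3\right)} = \frac{60 + j}{j - 3 j} = \frac{60 + j}{\left(-2\right) j} = \left(60 + j\right) \left(- \frac{1}{2 j}\right) = - \frac{60 + j}{2 j}$)
$- (177 + z{\left(64 \right)}) = - (177 + \frac{-60 - 64}{2 \cdot 64}) = - (177 + \frac{1}{2} \cdot \frac{1}{64} \left(-60 - 64\right)) = - (177 + \frac{1}{2} \cdot \frac{1}{64} \left(-124\right)) = - (177 - \frac{31}{32}) = \left(-1\right) \frac{5633}{32} = - \frac{5633}{32}$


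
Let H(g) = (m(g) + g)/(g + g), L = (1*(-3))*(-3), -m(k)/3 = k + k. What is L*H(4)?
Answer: -45/2 ≈ -22.500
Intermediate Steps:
m(k) = -6*k (m(k) = -3*(k + k) = -6*k)
L = 9 (L = -3*(-3) = 9)
H(g) = -5/2 (H(g) = (-6*g + g)/(g + g) = (-5*g)/((2*g)) = (-5*g)*(1/(2*g)) = -5/2)
L*H(4) = 9*(-5/2) = -45/2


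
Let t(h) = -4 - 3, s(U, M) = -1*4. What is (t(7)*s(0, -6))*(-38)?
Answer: -1064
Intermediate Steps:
s(U, M) = -4
t(h) = -7
(t(7)*s(0, -6))*(-38) = -7*(-4)*(-38) = 28*(-38) = -1064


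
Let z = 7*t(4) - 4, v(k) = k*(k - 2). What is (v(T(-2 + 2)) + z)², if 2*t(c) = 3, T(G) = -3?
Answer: 1849/4 ≈ 462.25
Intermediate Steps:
t(c) = 3/2 (t(c) = (½)*3 = 3/2)
v(k) = k*(-2 + k)
z = 13/2 (z = 7*(3/2) - 4 = 21/2 - 4 = 13/2 ≈ 6.5000)
(v(T(-2 + 2)) + z)² = (-3*(-2 - 3) + 13/2)² = (-3*(-5) + 13/2)² = (15 + 13/2)² = (43/2)² = 1849/4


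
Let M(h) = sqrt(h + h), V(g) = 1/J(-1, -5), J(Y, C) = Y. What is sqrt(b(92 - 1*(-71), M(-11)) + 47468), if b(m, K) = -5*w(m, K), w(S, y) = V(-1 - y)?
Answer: sqrt(47473) ≈ 217.88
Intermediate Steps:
V(g) = -1 (V(g) = 1/(-1) = -1)
w(S, y) = -1
M(h) = sqrt(2)*sqrt(h) (M(h) = sqrt(2*h) = sqrt(2)*sqrt(h))
b(m, K) = 5 (b(m, K) = -5*(-1) = 5)
sqrt(b(92 - 1*(-71), M(-11)) + 47468) = sqrt(5 + 47468) = sqrt(47473)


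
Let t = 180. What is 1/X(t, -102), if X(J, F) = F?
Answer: -1/102 ≈ -0.0098039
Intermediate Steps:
1/X(t, -102) = 1/(-102) = -1/102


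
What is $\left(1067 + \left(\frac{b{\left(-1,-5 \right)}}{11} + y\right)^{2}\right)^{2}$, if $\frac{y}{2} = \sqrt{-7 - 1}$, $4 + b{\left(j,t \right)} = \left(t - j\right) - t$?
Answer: $\frac{15685920144}{14641} - \frac{6011712 i \sqrt{2}}{1331} \approx 1.0714 \cdot 10^{6} - 6387.6 i$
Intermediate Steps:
$b{\left(j,t \right)} = -4 - j$
$y = 4 i \sqrt{2}$ ($y = 2 \sqrt{-7 - 1} = 2 \sqrt{-8} = 2 \cdot 2 i \sqrt{2} = 4 i \sqrt{2} \approx 5.6569 i$)
$\left(1067 + \left(\frac{b{\left(-1,-5 \right)}}{11} + y\right)^{2}\right)^{2} = \left(1067 + \left(\frac{-4 - -1}{11} + 4 i \sqrt{2}\right)^{2}\right)^{2} = \left(1067 + \left(\left(-4 + 1\right) \frac{1}{11} + 4 i \sqrt{2}\right)^{2}\right)^{2} = \left(1067 + \left(\left(-3\right) \frac{1}{11} + 4 i \sqrt{2}\right)^{2}\right)^{2} = \left(1067 + \left(- \frac{3}{11} + 4 i \sqrt{2}\right)^{2}\right)^{2}$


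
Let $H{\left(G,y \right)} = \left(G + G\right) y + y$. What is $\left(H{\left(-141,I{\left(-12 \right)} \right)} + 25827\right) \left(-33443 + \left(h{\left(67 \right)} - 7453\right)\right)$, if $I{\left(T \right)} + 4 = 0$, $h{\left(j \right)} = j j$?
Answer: $-981205057$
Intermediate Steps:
$h{\left(j \right)} = j^{2}$
$I{\left(T \right)} = -4$ ($I{\left(T \right)} = -4 + 0 = -4$)
$H{\left(G,y \right)} = y + 2 G y$ ($H{\left(G,y \right)} = 2 G y + y = y + 2 G y$)
$\left(H{\left(-141,I{\left(-12 \right)} \right)} + 25827\right) \left(-33443 + \left(h{\left(67 \right)} - 7453\right)\right) = \left(- 4 \left(1 + 2 \left(-141\right)\right) + 25827\right) \left(-33443 - \left(7453 - 67^{2}\right)\right) = \left(- 4 \left(1 - 282\right) + 25827\right) \left(-33443 + \left(4489 - 7453\right)\right) = \left(\left(-4\right) \left(-281\right) + 25827\right) \left(-33443 - 2964\right) = \left(1124 + 25827\right) \left(-36407\right) = 26951 \left(-36407\right) = -981205057$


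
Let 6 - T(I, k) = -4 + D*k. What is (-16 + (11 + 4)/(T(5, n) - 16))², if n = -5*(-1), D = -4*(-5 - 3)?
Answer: 7134241/27556 ≈ 258.90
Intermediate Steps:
D = 32 (D = -4*(-8) = 32)
n = 5
T(I, k) = 10 - 32*k (T(I, k) = 6 - (-4 + 32*k) = 6 + (4 - 32*k) = 10 - 32*k)
(-16 + (11 + 4)/(T(5, n) - 16))² = (-16 + (11 + 4)/((10 - 32*5) - 16))² = (-16 + 15/((10 - 160) - 16))² = (-16 + 15/(-150 - 16))² = (-16 + 15/(-166))² = (-16 + 15*(-1/166))² = (-16 - 15/166)² = (-2671/166)² = 7134241/27556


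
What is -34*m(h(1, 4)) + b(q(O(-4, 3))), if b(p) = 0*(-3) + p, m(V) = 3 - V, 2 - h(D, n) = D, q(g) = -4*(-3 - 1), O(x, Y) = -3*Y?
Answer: -52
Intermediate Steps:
q(g) = 16 (q(g) = -4*(-4) = 16)
h(D, n) = 2 - D
b(p) = p (b(p) = 0 + p = p)
-34*m(h(1, 4)) + b(q(O(-4, 3))) = -34*(3 - (2 - 1*1)) + 16 = -34*(3 - (2 - 1)) + 16 = -34*(3 - 1*1) + 16 = -34*(3 - 1) + 16 = -34*2 + 16 = -68 + 16 = -52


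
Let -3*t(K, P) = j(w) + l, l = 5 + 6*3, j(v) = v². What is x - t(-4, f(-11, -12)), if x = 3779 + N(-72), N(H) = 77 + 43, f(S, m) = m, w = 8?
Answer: 3928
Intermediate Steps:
N(H) = 120
l = 23 (l = 5 + 18 = 23)
t(K, P) = -29 (t(K, P) = -(8² + 23)/3 = -(64 + 23)/3 = -⅓*87 = -29)
x = 3899 (x = 3779 + 120 = 3899)
x - t(-4, f(-11, -12)) = 3899 - 1*(-29) = 3899 + 29 = 3928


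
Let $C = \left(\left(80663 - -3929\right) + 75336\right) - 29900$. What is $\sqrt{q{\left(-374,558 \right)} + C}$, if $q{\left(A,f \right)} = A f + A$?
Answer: $3 i \sqrt{8782} \approx 281.14 i$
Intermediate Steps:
$q{\left(A,f \right)} = A + A f$
$C = 130028$ ($C = \left(\left(80663 + 3929\right) + 75336\right) - 29900 = \left(84592 + 75336\right) - 29900 = 159928 - 29900 = 130028$)
$\sqrt{q{\left(-374,558 \right)} + C} = \sqrt{- 374 \left(1 + 558\right) + 130028} = \sqrt{\left(-374\right) 559 + 130028} = \sqrt{-209066 + 130028} = \sqrt{-79038} = 3 i \sqrt{8782}$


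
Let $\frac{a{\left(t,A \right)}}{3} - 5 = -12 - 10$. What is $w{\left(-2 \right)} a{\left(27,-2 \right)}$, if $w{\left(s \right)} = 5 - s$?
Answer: $-357$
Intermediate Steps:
$a{\left(t,A \right)} = -51$ ($a{\left(t,A \right)} = 15 + 3 \left(-12 - 10\right) = 15 + 3 \left(-22\right) = 15 - 66 = -51$)
$w{\left(-2 \right)} a{\left(27,-2 \right)} = \left(5 - -2\right) \left(-51\right) = \left(5 + 2\right) \left(-51\right) = 7 \left(-51\right) = -357$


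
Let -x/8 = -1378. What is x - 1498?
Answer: 9526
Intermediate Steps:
x = 11024 (x = -8*(-1378) = 11024)
x - 1498 = 11024 - 1498 = 9526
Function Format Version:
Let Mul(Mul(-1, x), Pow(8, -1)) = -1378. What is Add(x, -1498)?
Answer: 9526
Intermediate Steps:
x = 11024 (x = Mul(-8, -1378) = 11024)
Add(x, -1498) = Add(11024, -1498) = 9526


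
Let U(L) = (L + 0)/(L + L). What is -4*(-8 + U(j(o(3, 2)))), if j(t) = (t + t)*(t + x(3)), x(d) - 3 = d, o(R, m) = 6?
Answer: 30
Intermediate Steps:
x(d) = 3 + d
j(t) = 2*t*(6 + t) (j(t) = (t + t)*(t + (3 + 3)) = (2*t)*(t + 6) = (2*t)*(6 + t) = 2*t*(6 + t))
U(L) = ½ (U(L) = L/((2*L)) = L*(1/(2*L)) = ½)
-4*(-8 + U(j(o(3, 2)))) = -4*(-8 + ½) = -4*(-15/2) = 30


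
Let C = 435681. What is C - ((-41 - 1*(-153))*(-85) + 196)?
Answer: 445005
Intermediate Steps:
C - ((-41 - 1*(-153))*(-85) + 196) = 435681 - ((-41 - 1*(-153))*(-85) + 196) = 435681 - ((-41 + 153)*(-85) + 196) = 435681 - (112*(-85) + 196) = 435681 - (-9520 + 196) = 435681 - 1*(-9324) = 435681 + 9324 = 445005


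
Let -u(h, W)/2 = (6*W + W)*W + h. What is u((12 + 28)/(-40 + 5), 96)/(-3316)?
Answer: 225788/5803 ≈ 38.909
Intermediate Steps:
u(h, W) = -14*W**2 - 2*h (u(h, W) = -2*((6*W + W)*W + h) = -2*((7*W)*W + h) = -2*(7*W**2 + h) = -2*(h + 7*W**2) = -14*W**2 - 2*h)
u((12 + 28)/(-40 + 5), 96)/(-3316) = (-14*96**2 - 2*(12 + 28)/(-40 + 5))/(-3316) = (-14*9216 - 80/(-35))*(-1/3316) = (-129024 - 80*(-1)/35)*(-1/3316) = (-129024 - 2*(-8/7))*(-1/3316) = (-129024 + 16/7)*(-1/3316) = -903152/7*(-1/3316) = 225788/5803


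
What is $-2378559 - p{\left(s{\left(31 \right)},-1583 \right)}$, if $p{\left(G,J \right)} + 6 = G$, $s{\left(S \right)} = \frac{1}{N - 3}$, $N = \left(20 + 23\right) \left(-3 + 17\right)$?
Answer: $- \frac{1424753248}{599} \approx -2.3786 \cdot 10^{6}$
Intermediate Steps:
$N = 602$ ($N = 43 \cdot 14 = 602$)
$s{\left(S \right)} = \frac{1}{599}$ ($s{\left(S \right)} = \frac{1}{602 - 3} = \frac{1}{599}$)
$p{\left(G,J \right)} = -6 + G$
$-2378559 - p{\left(s{\left(31 \right)},-1583 \right)} = -2378559 - \left(-6 + \frac{1}{599}\right) = -2378559 - - \frac{3593}{599} = -2378559 + \frac{3593}{599} = - \frac{1424753248}{599}$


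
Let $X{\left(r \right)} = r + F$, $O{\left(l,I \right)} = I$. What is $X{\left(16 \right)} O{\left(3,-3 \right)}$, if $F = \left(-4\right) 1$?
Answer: $-36$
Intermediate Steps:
$F = -4$
$X{\left(r \right)} = -4 + r$ ($X{\left(r \right)} = r - 4 = -4 + r$)
$X{\left(16 \right)} O{\left(3,-3 \right)} = \left(-4 + 16\right) \left(-3\right) = 12 \left(-3\right) = -36$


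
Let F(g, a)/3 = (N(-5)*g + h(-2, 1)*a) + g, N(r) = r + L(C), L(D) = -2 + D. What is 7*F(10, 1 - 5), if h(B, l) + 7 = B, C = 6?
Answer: 756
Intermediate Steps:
h(B, l) = -7 + B
N(r) = 4 + r (N(r) = r + (-2 + 6) = r + 4 = 4 + r)
F(g, a) = -27*a (F(g, a) = 3*(((4 - 5)*g + (-7 - 2)*a) + g) = 3*((-g - 9*a) + g) = 3*(-9*a) = -27*a)
7*F(10, 1 - 5) = 7*(-27*(1 - 5)) = 7*(-27*(-4)) = 7*108 = 756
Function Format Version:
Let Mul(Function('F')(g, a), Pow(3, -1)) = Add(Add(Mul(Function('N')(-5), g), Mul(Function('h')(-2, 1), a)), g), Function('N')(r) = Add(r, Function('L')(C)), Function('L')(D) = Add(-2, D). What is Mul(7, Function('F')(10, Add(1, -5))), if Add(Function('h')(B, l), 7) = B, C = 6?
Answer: 756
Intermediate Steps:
Function('h')(B, l) = Add(-7, B)
Function('N')(r) = Add(4, r) (Function('N')(r) = Add(r, Add(-2, 6)) = Add(r, 4) = Add(4, r))
Function('F')(g, a) = Mul(-27, a) (Function('F')(g, a) = Mul(3, Add(Add(Mul(Add(4, -5), g), Mul(Add(-7, -2), a)), g)) = Mul(3, Add(Add(Mul(-1, g), Mul(-9, a)), g)) = Mul(3, Mul(-9, a)) = Mul(-27, a))
Mul(7, Function('F')(10, Add(1, -5))) = Mul(7, Mul(-27, Add(1, -5))) = Mul(7, Mul(-27, -4)) = Mul(7, 108) = 756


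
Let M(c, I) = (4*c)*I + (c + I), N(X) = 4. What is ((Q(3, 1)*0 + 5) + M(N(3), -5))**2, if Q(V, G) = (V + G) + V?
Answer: 5776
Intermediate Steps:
Q(V, G) = G + 2*V (Q(V, G) = (G + V) + V = G + 2*V)
M(c, I) = I + c + 4*I*c (M(c, I) = 4*I*c + (I + c) = I + c + 4*I*c)
((Q(3, 1)*0 + 5) + M(N(3), -5))**2 = (((1 + 2*3)*0 + 5) + (-5 + 4 + 4*(-5)*4))**2 = (((1 + 6)*0 + 5) + (-5 + 4 - 80))**2 = ((7*0 + 5) - 81)**2 = ((0 + 5) - 81)**2 = (5 - 81)**2 = (-76)**2 = 5776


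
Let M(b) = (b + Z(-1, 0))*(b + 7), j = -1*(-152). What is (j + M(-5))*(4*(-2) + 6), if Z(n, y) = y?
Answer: -284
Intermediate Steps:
j = 152
M(b) = b*(7 + b) (M(b) = (b + 0)*(b + 7) = b*(7 + b))
(j + M(-5))*(4*(-2) + 6) = (152 - 5*(7 - 5))*(4*(-2) + 6) = (152 - 5*2)*(-8 + 6) = (152 - 10)*(-2) = 142*(-2) = -284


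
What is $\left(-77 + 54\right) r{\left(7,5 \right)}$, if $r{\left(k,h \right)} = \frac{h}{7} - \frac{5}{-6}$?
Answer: $- \frac{1495}{42} \approx -35.595$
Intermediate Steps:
$r{\left(k,h \right)} = \frac{5}{6} + \frac{h}{7}$ ($r{\left(k,h \right)} = h \frac{1}{7} - - \frac{5}{6} = \frac{h}{7} + \frac{5}{6} = \frac{5}{6} + \frac{h}{7}$)
$\left(-77 + 54\right) r{\left(7,5 \right)} = \left(-77 + 54\right) \left(\frac{5}{6} + \frac{1}{7} \cdot 5\right) = - 23 \left(\frac{5}{6} + \frac{5}{7}\right) = \left(-23\right) \frac{65}{42} = - \frac{1495}{42}$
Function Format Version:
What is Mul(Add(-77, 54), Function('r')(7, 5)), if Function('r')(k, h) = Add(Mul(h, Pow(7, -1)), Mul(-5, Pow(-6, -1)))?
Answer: Rational(-1495, 42) ≈ -35.595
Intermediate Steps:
Function('r')(k, h) = Add(Rational(5, 6), Mul(Rational(1, 7), h)) (Function('r')(k, h) = Add(Mul(h, Rational(1, 7)), Mul(-5, Rational(-1, 6))) = Add(Mul(Rational(1, 7), h), Rational(5, 6)) = Add(Rational(5, 6), Mul(Rational(1, 7), h)))
Mul(Add(-77, 54), Function('r')(7, 5)) = Mul(Add(-77, 54), Add(Rational(5, 6), Mul(Rational(1, 7), 5))) = Mul(-23, Add(Rational(5, 6), Rational(5, 7))) = Mul(-23, Rational(65, 42)) = Rational(-1495, 42)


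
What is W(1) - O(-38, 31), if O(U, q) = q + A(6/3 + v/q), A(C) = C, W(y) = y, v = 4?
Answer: -996/31 ≈ -32.129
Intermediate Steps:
O(U, q) = 2 + q + 4/q (O(U, q) = q + (6/3 + 4/q) = q + (6*(⅓) + 4/q) = q + (2 + 4/q) = 2 + q + 4/q)
W(1) - O(-38, 31) = 1 - (2 + 31 + 4/31) = 1 - 1*1027/31 = 1 - 1027/31 = -996/31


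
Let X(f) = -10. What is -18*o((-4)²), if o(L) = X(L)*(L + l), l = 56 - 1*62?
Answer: 1800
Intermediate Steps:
l = -6 (l = 56 - 62 = -6)
o(L) = 60 - 10*L (o(L) = -10*(L - 6) = -10*(-6 + L) = 60 - 10*L)
-18*o((-4)²) = -18*(60 - 10*(-4)²) = -18*(60 - 10*16) = -18*(60 - 160) = -18*(-100) = 1800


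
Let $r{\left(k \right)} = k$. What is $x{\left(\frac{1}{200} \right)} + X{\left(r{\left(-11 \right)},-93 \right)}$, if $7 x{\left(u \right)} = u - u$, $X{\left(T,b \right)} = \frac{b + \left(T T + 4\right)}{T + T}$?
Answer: $- \frac{16}{11} \approx -1.4545$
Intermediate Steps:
$X{\left(T,b \right)} = \frac{4 + b + T^{2}}{2 T}$ ($X{\left(T,b \right)} = \frac{b + \left(T^{2} + 4\right)}{2 T} = \left(b + \left(4 + T^{2}\right)\right) \frac{1}{2 T} = \left(4 + b + T^{2}\right) \frac{1}{2 T} = \frac{4 + b + T^{2}}{2 T}$)
$x{\left(u \right)} = 0$ ($x{\left(u \right)} = \frac{u - u}{7} = \frac{1}{7} \cdot 0 = 0$)
$x{\left(\frac{1}{200} \right)} + X{\left(r{\left(-11 \right)},-93 \right)} = 0 + \frac{4 - 93 + \left(-11\right)^{2}}{2 \left(-11\right)} = 0 + \frac{1}{2} \left(- \frac{1}{11}\right) \left(4 - 93 + 121\right) = 0 + \frac{1}{2} \left(- \frac{1}{11}\right) 32 = 0 - \frac{16}{11} = - \frac{16}{11}$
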